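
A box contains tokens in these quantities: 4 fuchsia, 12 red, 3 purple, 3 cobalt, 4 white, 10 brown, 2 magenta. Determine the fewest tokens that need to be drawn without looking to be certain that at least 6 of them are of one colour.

27

By pigeonhole, put each drawn token into a box by colour. The largest draw with every box below 6 takes min(count, 5) from each colour; colours with fewer than 5 contribute all they have.
Σ min(cᵢ, 5) = 4 + 5 + 3 + 3 + 4 + 5 + 2 = 26.
Draw number 26 + 1 = 27 must push one box to 6.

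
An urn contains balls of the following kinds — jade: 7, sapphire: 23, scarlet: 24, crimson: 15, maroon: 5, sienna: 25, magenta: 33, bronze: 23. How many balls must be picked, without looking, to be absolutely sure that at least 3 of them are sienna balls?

In the worst case for collecting sienna balls, every non-sienna ball comes out first.
There are 7 + 23 + 24 + 15 + 5 + 33 + 23 = 130 non-sienna balls altogether.
After those, each further ball must be sienna, so 130 + 3 = 133 draws guarantee 3 sienna balls.

133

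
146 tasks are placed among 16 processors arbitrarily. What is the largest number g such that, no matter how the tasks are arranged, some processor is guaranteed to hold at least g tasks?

10

By pigeonhole, the 16 processors are the holes and the 146 tasks are the pigeons.
If every processor held at most 9 tasks, the total would be at most 16 × 9 = 144, which is less than 146.
So some processor holds at least ⌈146/16⌉ = 10 tasks.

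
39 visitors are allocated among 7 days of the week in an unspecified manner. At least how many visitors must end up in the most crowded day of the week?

Pigeonhole: the 7 days of the week are the holes and the 39 visitors are the pigeons.
If every day of the week held at most 5 visitors, the total would be at most 7 × 5 = 35, which is less than 39.
So some day of the week holds at least ⌈39/7⌉ = 6 visitors.

6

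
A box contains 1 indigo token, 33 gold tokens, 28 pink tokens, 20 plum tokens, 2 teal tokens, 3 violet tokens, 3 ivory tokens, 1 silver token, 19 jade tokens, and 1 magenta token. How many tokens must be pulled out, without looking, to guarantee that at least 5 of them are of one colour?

28

Put each drawn token into a box by colour. The largest draw with every box below 5 takes min(count, 4) from each colour; colours with fewer than 4 contribute all they have.
Σ min(cᵢ, 4) = 1 + 4 + 4 + 4 + 2 + 3 + 3 + 1 + 4 + 1 = 27.
Draw number 27 + 1 = 28 must push one box to 5.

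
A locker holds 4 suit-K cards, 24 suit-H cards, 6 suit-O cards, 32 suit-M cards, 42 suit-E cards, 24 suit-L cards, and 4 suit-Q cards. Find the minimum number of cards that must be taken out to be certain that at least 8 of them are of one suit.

The 7 suits are the holes; the cards drawn are the pigeons.
To avoid 8 of any one suit, the worst case takes at most 7 of each suit, or every card of a suit that has fewer than 7.
That gives 4 + 7 + 6 + 7 + 7 + 7 + 4 = 42 cards with no suit reaching 8.
The next card forces some suit to 8, so 42 + 1 = 43.

43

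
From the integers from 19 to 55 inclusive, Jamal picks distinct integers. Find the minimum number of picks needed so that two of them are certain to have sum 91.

28

A set avoiding the sum 91 can contain at most one of each pair {x, 91−x}, plus the 17 elements whose complement lies outside the range.
The integers 19, …, 45 (27 of them) are such a set: any two sum to at least 19+20 = 39 and at most 44+45 = 89 < 91.
Any 28th integer completes one of the 10 pairs, so 28 choices force a sum of 91.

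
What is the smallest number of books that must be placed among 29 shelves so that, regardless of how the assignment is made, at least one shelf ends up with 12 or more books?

With 319 books one could put exactly 11 in each of the 29 shelves, and no shelf would reach 12.
By the pigeonhole principle, one more book must land in a shelf that already has 11, giving it 12.
So 29 × 11 + 1 = 320 books are required.

320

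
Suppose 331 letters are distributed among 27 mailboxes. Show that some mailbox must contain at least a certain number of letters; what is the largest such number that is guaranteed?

By the pigeonhole principle, the 27 mailboxes are the holes and the 331 letters are the pigeons.
If every mailbox held at most 12 letters, the total would be at most 27 × 12 = 324, which is less than 331.
So some mailbox holds at least ⌈331/27⌉ = 13 letters.

13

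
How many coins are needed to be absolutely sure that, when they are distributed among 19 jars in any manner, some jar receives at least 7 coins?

With 114 coins one could put exactly 6 in each of the 19 jars, and no jar would reach 7.
By the pigeonhole principle, one more coin must land in a jar that already has 6, giving it 7.
So 19 × 6 + 1 = 115 coins are required.

115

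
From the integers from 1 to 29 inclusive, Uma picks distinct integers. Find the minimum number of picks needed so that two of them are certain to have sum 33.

Group the elements by complementary pair {x, 33−x}: {4,29}, {5,28}, {6,27}, …, giving 13 two-element pairs and 3 integers whose partner 33−x falls outside [1,29].
Pigeonhole: treating each of those 16 groups as a pigeonhole, one can pick one integer per group — 16 integers — with no two summing to 33.
The 17th integer lands in an occupied pair, forcing a sum of 33.

17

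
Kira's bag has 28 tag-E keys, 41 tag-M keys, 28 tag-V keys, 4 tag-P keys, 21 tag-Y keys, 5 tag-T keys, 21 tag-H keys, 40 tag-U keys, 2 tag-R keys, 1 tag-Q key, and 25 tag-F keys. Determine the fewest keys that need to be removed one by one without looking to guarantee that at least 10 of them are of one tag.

76

The 11 tags are the holes; the keys drawn are the pigeons.
To avoid 10 of any one tag, the worst case takes at most 9 of each tag, or every key of a tag that has fewer than 9.
That gives 9 + 9 + 9 + 4 + 9 + 5 + 9 + 9 + 2 + 1 + 9 = 75 keys with no tag reaching 10.
The next key forces some tag to 10, so 75 + 1 = 76.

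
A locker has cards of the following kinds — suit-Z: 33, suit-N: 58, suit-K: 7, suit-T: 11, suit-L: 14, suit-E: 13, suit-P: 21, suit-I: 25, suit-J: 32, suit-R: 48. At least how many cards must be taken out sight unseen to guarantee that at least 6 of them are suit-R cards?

220

In the worst case for collecting suit-R cards, every non-suit-R card comes out first.
There are 33 + 58 + 7 + 11 + 14 + 13 + 21 + 25 + 32 = 214 non-suit-R cards altogether.
After those, each further card must be suit-R, so 214 + 6 = 220 draws guarantee 6 suit-R cards.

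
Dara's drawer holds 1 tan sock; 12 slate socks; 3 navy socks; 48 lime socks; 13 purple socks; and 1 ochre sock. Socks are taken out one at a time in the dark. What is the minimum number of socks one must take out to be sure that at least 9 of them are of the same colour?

30

Pigeonhole: the 6 colours are the holes; the socks drawn are the pigeons.
To avoid 9 of any one colour, the worst case takes at most 8 of each colour, or every sock of a colour that has fewer than 8.
That gives 1 + 8 + 3 + 8 + 8 + 1 = 29 socks with no colour reaching 9.
The next sock forces some colour to 9, so 29 + 1 = 30.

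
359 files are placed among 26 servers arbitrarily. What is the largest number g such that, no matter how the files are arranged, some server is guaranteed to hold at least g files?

By pigeonhole, the 26 servers are the holes and the 359 files are the pigeons.
If every server held at most 13 files, the total would be at most 26 × 13 = 338, which is less than 359.
So some server holds at least ⌈359/26⌉ = 14 files.

14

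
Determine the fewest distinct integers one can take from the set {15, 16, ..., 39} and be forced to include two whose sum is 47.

17

Two chosen integers sum to 47 exactly when both halves of some pair {x, 47−x} with 15 ≤ x ≤ 47−x ≤ 32 are chosen — 9 such pairs.
The remaining 7 elements (those with no distinct partner in range) can never complete a 47-sum, so the worst case takes all of them and one from each pair: 7 + 9 = 16.
The 17th integer has to be the second member of some pair, so 16 + 1 = 17.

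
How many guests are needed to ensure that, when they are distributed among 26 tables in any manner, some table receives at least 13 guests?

With 312 guests one could put exactly 12 in each of the 26 tables, and no table would reach 13.
One more guest must land in a table that already has 12, giving it 13.
So 26 × 12 + 1 = 313 guests are required.

313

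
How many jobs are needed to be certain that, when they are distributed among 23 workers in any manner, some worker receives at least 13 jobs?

With 276 jobs one could put exactly 12 in each of the 23 workers, and no worker would reach 13.
One more job must land in a worker that already has 12, giving it 13.
So 23 × 12 + 1 = 277 jobs are required.

277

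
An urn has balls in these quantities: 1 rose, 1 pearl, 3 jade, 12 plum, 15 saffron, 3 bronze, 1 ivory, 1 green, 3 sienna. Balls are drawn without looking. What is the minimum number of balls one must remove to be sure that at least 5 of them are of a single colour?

An adversary could hand out at most 4 balls per colour (7 colours run out sooner): 1 + 1 + 3 + 4 + 4 + 3 + 1 + 1 + 3 = 21 balls and still no colour has 5.
By the pigeonhole principle, one more ball lands in a colour already at 4, so 22 draws are enough and 21 are not.

22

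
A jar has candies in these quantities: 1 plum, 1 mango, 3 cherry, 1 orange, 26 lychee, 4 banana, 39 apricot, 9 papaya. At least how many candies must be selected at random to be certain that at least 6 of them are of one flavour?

Pigeonhole: put each drawn candy into a box by flavour. The largest draw with every box below 6 takes min(count, 5) from each flavour; flavours with fewer than 5 contribute all they have.
Σ min(cᵢ, 5) = 1 + 1 + 3 + 1 + 5 + 4 + 5 + 5 = 25.
Draw number 25 + 1 = 26 must push one box to 6.

26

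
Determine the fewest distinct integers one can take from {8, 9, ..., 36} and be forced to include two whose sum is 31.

22

A set avoiding the sum 31 can contain at most one of each pair {x, 31−x}, plus the 13 elements whose complement lies outside the range.
The integers 16, …, 36 (21 of them) are such a set: any two sum to at least 16+17 = 33 > 31.
By the pigeonhole principle, any 22nd integer completes one of the 8 pairs, so 22 choices force a sum of 31.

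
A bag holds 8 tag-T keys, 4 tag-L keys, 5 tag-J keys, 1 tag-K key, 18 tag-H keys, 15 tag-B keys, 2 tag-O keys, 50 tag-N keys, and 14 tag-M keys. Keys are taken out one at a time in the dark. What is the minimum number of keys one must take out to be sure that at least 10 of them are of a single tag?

An adversary could hand out at most 9 keys per tag (5 tags run out sooner): 8 + 4 + 5 + 1 + 9 + 9 + 2 + 9 + 9 = 56 keys and still no tag has 10.
By the pigeonhole principle, one more key lands in a tag already at 9, so 57 draws are enough and 56 are not.

57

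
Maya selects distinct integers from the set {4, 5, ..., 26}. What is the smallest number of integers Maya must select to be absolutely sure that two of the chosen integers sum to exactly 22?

17

Two chosen integers sum to 22 exactly when both halves of some pair {x, 22−x} with 4 ≤ x ≤ 22−x ≤ 18 are chosen — 7 such pairs.
The remaining 9 elements (those with no distinct partner in range) can never complete a 22-sum, so the worst case takes all of them and one from each pair: 9 + 7 = 16.
The 17th integer has to be the second member of some pair, so 16 + 1 = 17.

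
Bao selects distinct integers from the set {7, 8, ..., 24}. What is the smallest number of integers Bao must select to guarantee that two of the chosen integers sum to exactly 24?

14

A set avoiding the sum 24 can contain at most one of each pair {x, 24−x}, plus the 8 elements whose complement lies outside the range or equal to its own complement.
The integers 12, …, 24 (13 of them) are such a set: any two sum to at least 12+13 = 25 > 24.
By the pigeonhole principle, any 14th integer completes one of the 5 pairs, so 14 choices force a sum of 24.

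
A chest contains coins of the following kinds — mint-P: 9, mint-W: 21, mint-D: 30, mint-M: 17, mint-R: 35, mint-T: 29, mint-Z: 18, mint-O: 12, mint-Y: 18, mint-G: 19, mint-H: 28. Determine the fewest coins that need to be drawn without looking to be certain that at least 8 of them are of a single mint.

Pigeonhole: put each drawn coin into a box by mint. The largest draw with every box below 8 takes min(count, 7) from each mint.
Σ min(cᵢ, 7) = 7 + 7 + 7 + 7 + 7 + 7 + 7 + 7 + 7 + 7 + 7 = 77.
Draw number 77 + 1 = 78 must push one box to 8.

78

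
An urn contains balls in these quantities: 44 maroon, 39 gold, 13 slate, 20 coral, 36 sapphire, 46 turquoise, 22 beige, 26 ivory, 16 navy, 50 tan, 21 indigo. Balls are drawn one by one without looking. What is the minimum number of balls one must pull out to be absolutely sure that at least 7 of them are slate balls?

327

In the worst case for collecting slate balls, every non-slate ball comes out first.
There are 44 + 39 + 20 + 36 + 46 + 22 + 26 + 16 + 50 + 21 = 320 non-slate balls altogether.
After those, each further ball must be slate, so 320 + 7 = 327 draws guarantee 7 slate balls.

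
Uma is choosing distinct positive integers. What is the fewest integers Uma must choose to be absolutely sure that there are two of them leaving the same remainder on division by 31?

The 31 residue classes mod 31 are the pigeonholes.
With 31 integers one could put 1 in each residue class and have no class reach 2.
The 32nd integer pushes some class to 2, so 31·1 + 1 = 32.

32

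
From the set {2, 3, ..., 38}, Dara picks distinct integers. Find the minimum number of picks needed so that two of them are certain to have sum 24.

Group the elements by complementary pair {x, 24−x}: {2,22}, {3,21}, {4,20}, …, giving 10 two-element pairs; the single value 12 (it cannot pair with itself since the integers are distinct); and 16 integers whose partner 24−x falls outside [2,38].
Pigeonhole: treating each of those 27 groups as a pigeonhole, one can pick one integer per group — 27 integers — with no two summing to 24.
The 28th integer lands in an occupied pair, forcing a sum of 24.

28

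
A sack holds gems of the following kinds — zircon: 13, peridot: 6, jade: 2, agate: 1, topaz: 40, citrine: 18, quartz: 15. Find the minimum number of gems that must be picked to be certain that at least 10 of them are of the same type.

Put each drawn gem into a box by type. The largest draw with every box below 10 takes min(count, 9) from each type; types with fewer than 9 contribute all they have.
Σ min(cᵢ, 9) = 9 + 6 + 2 + 1 + 9 + 9 + 9 = 45.
Draw number 45 + 1 = 46 must push one box to 10.

46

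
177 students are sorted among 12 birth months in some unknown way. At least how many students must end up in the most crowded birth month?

15

The 12 birth months are the holes and the 177 students are the pigeons.
If every birth month held at most 14 students, the total would be at most 12 × 14 = 168, which is less than 177.
So some birth month holds at least ⌈177/12⌉ = 15 students.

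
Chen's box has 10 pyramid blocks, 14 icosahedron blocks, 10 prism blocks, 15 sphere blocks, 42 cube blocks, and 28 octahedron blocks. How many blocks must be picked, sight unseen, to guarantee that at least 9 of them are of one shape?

An adversary could hand out at most 8 blocks per shape: 8 + 8 + 8 + 8 + 8 + 8 = 48 blocks and still no shape has 9.
One more block lands in a shape already at 8, so 49 draws are enough and 48 are not.

49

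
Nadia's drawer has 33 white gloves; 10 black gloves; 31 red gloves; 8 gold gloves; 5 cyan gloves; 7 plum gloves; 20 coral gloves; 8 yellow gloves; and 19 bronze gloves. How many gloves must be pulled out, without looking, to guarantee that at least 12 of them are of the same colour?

An adversary could hand out at most 11 gloves per colour (5 colours run out sooner): 11 + 10 + 11 + 8 + 5 + 7 + 11 + 8 + 11 = 82 gloves and still no colour has 12.
Pigeonhole: one more glove lands in a colour already at 11, so 83 draws are enough and 82 are not.

83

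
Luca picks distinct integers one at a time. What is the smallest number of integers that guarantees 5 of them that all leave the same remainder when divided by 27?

109

The 27 residue classes mod 27 are the pigeonholes.
With 108 integers one could put 4 in each residue class and have no class reach 5.
The 109th integer pushes some class to 5, so 27·4 + 1 = 109.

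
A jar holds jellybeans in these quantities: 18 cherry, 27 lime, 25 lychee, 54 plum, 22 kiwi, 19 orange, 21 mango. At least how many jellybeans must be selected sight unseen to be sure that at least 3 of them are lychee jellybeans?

In the worst case for collecting lychee jellybeans, every non-lychee jellybean comes out first.
There are 18 + 27 + 54 + 22 + 19 + 21 = 161 non-lychee jellybeans altogether.
After those, each further jellybean must be lychee, so 161 + 3 = 164 draws guarantee 3 lychee jellybeans.

164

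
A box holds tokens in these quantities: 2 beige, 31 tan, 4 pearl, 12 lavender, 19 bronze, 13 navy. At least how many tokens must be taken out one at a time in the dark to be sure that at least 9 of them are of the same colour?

39

By the pigeonhole principle, put each drawn token into a box by colour. The largest draw with every box below 9 takes min(count, 8) from each colour; colours with fewer than 8 contribute all they have.
Σ min(cᵢ, 8) = 2 + 8 + 4 + 8 + 8 + 8 = 38.
Draw number 38 + 1 = 39 must push one box to 9.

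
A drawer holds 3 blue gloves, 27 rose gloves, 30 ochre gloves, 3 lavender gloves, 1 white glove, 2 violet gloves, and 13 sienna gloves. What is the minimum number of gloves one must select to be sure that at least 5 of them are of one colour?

Put each drawn glove into a box by colour. The largest draw with every box below 5 takes min(count, 4) from each colour; colours with fewer than 4 contribute all they have.
Σ min(cᵢ, 4) = 3 + 4 + 4 + 3 + 1 + 2 + 4 = 21.
Draw number 21 + 1 = 22 must push one box to 5.

22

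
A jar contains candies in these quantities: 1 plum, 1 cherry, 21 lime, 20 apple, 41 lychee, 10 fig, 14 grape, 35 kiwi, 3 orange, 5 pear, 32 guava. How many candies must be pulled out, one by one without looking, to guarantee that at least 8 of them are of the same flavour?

By pigeonhole, put each drawn candy into a box by flavour. The largest draw with every box below 8 takes min(count, 7) from each flavour; flavours with fewer than 7 contribute all they have.
Σ min(cᵢ, 7) = 1 + 1 + 7 + 7 + 7 + 7 + 7 + 7 + 3 + 5 + 7 = 59.
Draw number 59 + 1 = 60 must push one box to 8.

60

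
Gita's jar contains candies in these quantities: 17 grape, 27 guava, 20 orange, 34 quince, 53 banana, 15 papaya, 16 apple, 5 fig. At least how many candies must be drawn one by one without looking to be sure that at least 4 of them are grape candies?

In the worst case for collecting grape candies, every non-grape candy comes out first.
There are 27 + 20 + 34 + 53 + 15 + 16 + 5 = 170 non-grape candies altogether.
After those, each further candy must be grape, so 170 + 4 = 174 draws guarantee 4 grape candies.

174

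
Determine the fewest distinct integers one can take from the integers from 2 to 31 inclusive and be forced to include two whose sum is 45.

22

Two chosen integers sum to 45 exactly when both halves of some pair {x, 45−x} with 14 ≤ x ≤ 45−x ≤ 31 are chosen — 9 such pairs.
The remaining 12 elements (those with no distinct partner in range) can never complete a 45-sum, so the worst case takes all of them and one from each pair: 12 + 9 = 21.
By pigeonhole, the 22nd integer has to be the second member of some pair, so 21 + 1 = 22.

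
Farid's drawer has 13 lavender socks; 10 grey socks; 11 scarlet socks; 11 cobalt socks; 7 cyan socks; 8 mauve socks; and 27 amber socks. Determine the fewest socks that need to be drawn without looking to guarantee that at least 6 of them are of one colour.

36

By the pigeonhole principle, the 7 colours are the holes; the socks drawn are the pigeons.
To avoid 6 of any one colour, the worst case takes at most 5 of each colour.
That gives 5 + 5 + 5 + 5 + 5 + 5 + 5 = 35 socks with no colour reaching 6.
The next sock forces some colour to 6, so 35 + 1 = 36.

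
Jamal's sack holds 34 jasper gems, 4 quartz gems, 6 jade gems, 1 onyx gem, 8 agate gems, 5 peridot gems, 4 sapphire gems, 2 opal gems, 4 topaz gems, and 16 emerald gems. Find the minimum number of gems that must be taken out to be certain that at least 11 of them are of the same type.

An adversary could hand out at most 10 gems per type (8 types run out sooner): 10 + 4 + 6 + 1 + 8 + 5 + 4 + 2 + 4 + 10 = 54 gems and still no type has 11.
One more gem lands in a type already at 10, so 55 draws are enough and 54 are not.

55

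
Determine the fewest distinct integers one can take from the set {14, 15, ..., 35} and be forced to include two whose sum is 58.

A set avoiding the sum 58 can contain at most one of each pair {x, 58−x}, plus the 10 elements whose complement lies outside the range or equal to its own complement.
The integers 14, …, 29 (16 of them) are such a set: any two sum to at least 14+15 = 29 and at most 28+29 = 57 < 58.
By pigeonhole, any 17th integer completes one of the 6 pairs, so 17 choices force a sum of 58.

17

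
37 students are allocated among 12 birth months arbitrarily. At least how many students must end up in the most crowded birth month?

4

By the pigeonhole principle, the 12 birth months are the holes and the 37 students are the pigeons.
If every birth month held at most 3 students, the total would be at most 12 × 3 = 36, which is less than 37.
So some birth month holds at least ⌈37/12⌉ = 4 students.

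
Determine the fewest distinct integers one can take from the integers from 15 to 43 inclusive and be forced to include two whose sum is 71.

22

A set avoiding the sum 71 can contain at most one of each pair {x, 71−x}, plus the 13 elements whose complement lies outside the range.
The integers 15, …, 35 (21 of them) are such a set: any two sum to at least 15+16 = 31 and at most 34+35 = 69 < 71.
By the pigeonhole principle, any 22nd integer completes one of the 8 pairs, so 22 choices force a sum of 71.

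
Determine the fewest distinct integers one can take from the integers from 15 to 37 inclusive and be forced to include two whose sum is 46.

16

Two chosen integers sum to 46 exactly when both halves of some pair {x, 46−x} with 15 ≤ x ≤ 46−x ≤ 31 are chosen — 8 such pairs.
The remaining 7 elements (those with no distinct partner in range) can never complete a 46-sum, so the worst case takes all of them and one from each pair: 7 + 8 = 15.
The 16th integer has to be the second member of some pair, so 15 + 1 = 16.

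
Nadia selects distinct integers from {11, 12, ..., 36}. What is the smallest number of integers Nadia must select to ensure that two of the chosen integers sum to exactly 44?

16

Group the elements by complementary pair {x, 44−x}: {11,33}, {12,32}, {13,31}, …, giving 11 two-element pairs, the single value 22 (it cannot pair with itself since the integers are distinct), and 3 integers whose partner 44−x falls outside [11,36].
Pigeonhole: treating each of those 15 groups as a pigeonhole, one can pick one integer per group — 15 integers — with no two summing to 44.
The 16th integer lands in an occupied pair, forcing a sum of 44.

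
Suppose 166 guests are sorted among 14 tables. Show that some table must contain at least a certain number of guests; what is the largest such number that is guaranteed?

12

The 14 tables are the holes and the 166 guests are the pigeons.
If every table held at most 11 guests, the total would be at most 14 × 11 = 154, which is less than 166.
So some table holds at least ⌈166/14⌉ = 12 guests.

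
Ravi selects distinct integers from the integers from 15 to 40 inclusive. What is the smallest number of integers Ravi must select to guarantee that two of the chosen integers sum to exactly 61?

Two chosen integers sum to 61 exactly when both halves of some pair {x, 61−x} with 21 ≤ x ≤ 61−x ≤ 40 are chosen — 10 such pairs.
The remaining 6 elements (those with no distinct partner in range) can never complete a 61-sum, so the worst case takes all of them and one from each pair: 6 + 10 = 16.
The 17th integer has to be the second member of some pair, so 16 + 1 = 17.

17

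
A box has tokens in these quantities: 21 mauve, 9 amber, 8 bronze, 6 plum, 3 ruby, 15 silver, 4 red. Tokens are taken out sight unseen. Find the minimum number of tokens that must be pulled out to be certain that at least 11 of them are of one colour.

Put each drawn token into a box by colour. The largest draw with every box below 11 takes min(count, 10) from each colour; colours with fewer than 10 contribute all they have.
Σ min(cᵢ, 10) = 10 + 9 + 8 + 6 + 3 + 10 + 4 = 50.
Draw number 50 + 1 = 51 must push one box to 11.

51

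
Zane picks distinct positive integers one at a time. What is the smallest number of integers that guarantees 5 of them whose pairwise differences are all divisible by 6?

Integers whose pairwise differences are multiples of 6 are exactly those sharing a remainder mod 6. By the pigeonhole principle, the 6 residue classes mod 6 are the pigeonholes.
With 24 integers one could put 4 in each residue class and have no class reach 5.
The 25th integer pushes some class to 5, so 6·4 + 1 = 25.

25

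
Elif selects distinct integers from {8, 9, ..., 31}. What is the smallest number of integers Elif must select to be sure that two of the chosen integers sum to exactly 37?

Two chosen integers sum to 37 exactly when both halves of some pair {x, 37−x} with 8 ≤ x ≤ 37−x ≤ 29 are chosen — 11 such pairs.
The remaining 2 elements (those with no distinct partner in range) can never complete a 37-sum, so the worst case takes all of them and one from each pair: 2 + 11 = 13.
By pigeonhole, the 14th integer has to be the second member of some pair, so 13 + 1 = 14.

14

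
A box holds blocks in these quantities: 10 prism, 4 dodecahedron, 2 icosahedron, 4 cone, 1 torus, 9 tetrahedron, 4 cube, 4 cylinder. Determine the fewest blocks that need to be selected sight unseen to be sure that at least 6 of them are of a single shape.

30

An adversary could hand out at most 5 blocks per shape (6 shapes run out sooner): 5 + 4 + 2 + 4 + 1 + 5 + 4 + 4 = 29 blocks and still no shape has 6.
By the pigeonhole principle, one more block lands in a shape already at 5, so 30 draws are enough and 29 are not.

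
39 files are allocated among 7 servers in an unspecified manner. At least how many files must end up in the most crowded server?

By the pigeonhole principle, the 7 servers are the holes and the 39 files are the pigeons.
If every server held at most 5 files, the total would be at most 7 × 5 = 35, which is less than 39.
So some server holds at least ⌈39/7⌉ = 6 files.

6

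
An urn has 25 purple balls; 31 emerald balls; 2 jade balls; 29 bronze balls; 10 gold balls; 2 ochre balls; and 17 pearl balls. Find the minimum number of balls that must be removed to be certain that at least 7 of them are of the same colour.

35

By the pigeonhole principle, the 7 colours are the holes; the balls drawn are the pigeons.
To avoid 7 of any one colour, the worst case takes at most 6 of each colour, or every ball of a colour that has fewer than 6.
That gives 6 + 6 + 2 + 6 + 6 + 2 + 6 = 34 balls with no colour reaching 7.
The next ball forces some colour to 7, so 34 + 1 = 35.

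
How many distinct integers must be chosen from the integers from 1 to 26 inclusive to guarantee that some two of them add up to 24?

16

Group the elements by complementary pair {x, 24−x}: {1,23}, {2,22}, {3,21}, …, giving 11 two-element pairs, the single value 12 (it cannot pair with itself since the integers are distinct), and 3 integers whose partner 24−x falls outside [1,26].
Pigeonhole: treating each of those 15 groups as a pigeonhole, one can pick one integer per group — 15 integers — with no two summing to 24.
The 16th integer lands in an occupied pair, forcing a sum of 24.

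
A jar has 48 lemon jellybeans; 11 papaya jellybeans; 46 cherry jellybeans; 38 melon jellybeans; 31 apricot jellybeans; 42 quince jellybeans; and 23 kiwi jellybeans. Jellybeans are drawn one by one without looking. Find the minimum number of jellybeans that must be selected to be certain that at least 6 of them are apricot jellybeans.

214

In the worst case for collecting apricot jellybeans, every non-apricot jellybean comes out first.
There are 48 + 11 + 46 + 38 + 42 + 23 = 208 non-apricot jellybeans altogether.
After those, each further jellybean must be apricot, so 208 + 6 = 214 draws guarantee 6 apricot jellybeans.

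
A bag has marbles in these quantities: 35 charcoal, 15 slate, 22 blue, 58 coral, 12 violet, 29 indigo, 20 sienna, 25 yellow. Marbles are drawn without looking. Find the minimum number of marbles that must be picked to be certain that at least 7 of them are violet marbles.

211

In the worst case for collecting violet marbles, every non-violet marble comes out first.
There are 35 + 15 + 22 + 58 + 29 + 20 + 25 = 204 non-violet marbles altogether.
After those, each further marble must be violet, so 204 + 7 = 211 draws guarantee 7 violet marbles.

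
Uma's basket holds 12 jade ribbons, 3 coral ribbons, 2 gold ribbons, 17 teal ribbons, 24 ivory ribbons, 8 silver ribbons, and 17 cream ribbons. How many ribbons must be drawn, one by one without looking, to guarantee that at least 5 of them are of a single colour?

Put each drawn ribbon into a box by colour. The largest draw with every box below 5 takes min(count, 4) from each colour; colours with fewer than 4 contribute all they have.
Σ min(cᵢ, 4) = 4 + 3 + 2 + 4 + 4 + 4 + 4 = 25.
Draw number 25 + 1 = 26 must push one box to 5.

26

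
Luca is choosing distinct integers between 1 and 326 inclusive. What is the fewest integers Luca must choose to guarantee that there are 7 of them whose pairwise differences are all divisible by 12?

73

Integers whose pairwise differences are multiples of 12 are exactly those sharing a remainder mod 12. The 12 residue classes mod 12 are the pigeonholes.
With 72 integers one could put 6 in each residue class and have no class reach 7.
The 73rd integer pushes some class to 7, so 12·6 + 1 = 73.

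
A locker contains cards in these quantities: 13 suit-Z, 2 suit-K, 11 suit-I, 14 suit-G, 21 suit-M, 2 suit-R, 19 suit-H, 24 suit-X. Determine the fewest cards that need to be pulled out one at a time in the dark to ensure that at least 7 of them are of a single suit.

41

The 8 suits are the holes; the cards drawn are the pigeons.
To avoid 7 of any one suit, the worst case takes at most 6 of each suit, or every card of a suit that has fewer than 6.
That gives 6 + 2 + 6 + 6 + 6 + 2 + 6 + 6 = 40 cards with no suit reaching 7.
The next card forces some suit to 7, so 40 + 1 = 41.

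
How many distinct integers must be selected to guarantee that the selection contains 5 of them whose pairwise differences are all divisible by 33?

Integers whose pairwise differences are multiples of 33 are exactly those sharing a remainder mod 33. The 33 residue classes mod 33 are the pigeonholes.
With 132 integers one could put 4 in each residue class and have no class reach 5.
The 133rd integer pushes some class to 5, so 33·4 + 1 = 133.

133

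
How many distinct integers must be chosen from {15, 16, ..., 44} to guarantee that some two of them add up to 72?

Group the elements by complementary pair {x, 72−x}: {28,44}, {29,43}, {30,42}, …, giving 8 two-element pairs, the single value 36 (it cannot pair with itself since the integers are distinct), and 13 integers whose partner 72−x falls outside [15,44].
Treating each of those 22 groups as a pigeonhole, one can pick one integer per group — 22 integers — with no two summing to 72.
The 23rd integer lands in an occupied pair, forcing a sum of 72.

23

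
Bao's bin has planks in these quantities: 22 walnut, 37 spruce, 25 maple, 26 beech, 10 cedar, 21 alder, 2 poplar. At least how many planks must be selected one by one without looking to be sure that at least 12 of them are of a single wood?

Pigeonhole: put each drawn plank into a box by wood. The largest draw with every box below 12 takes min(count, 11) from each wood; woods with fewer than 11 contribute all they have.
Σ min(cᵢ, 11) = 11 + 11 + 11 + 11 + 10 + 11 + 2 = 67.
Draw number 67 + 1 = 68 must push one box to 12.

68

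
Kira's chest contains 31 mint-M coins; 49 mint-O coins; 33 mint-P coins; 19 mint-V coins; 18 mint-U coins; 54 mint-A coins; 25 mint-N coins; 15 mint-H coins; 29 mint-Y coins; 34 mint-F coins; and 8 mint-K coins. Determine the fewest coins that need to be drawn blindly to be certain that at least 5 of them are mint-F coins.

In the worst case for collecting mint-F coins, every non-mint-F coin comes out first.
There are 31 + 49 + 33 + 19 + 18 + 54 + 25 + 15 + 29 + 8 = 281 non-mint-F coins altogether.
After those, each further coin must be mint-F, so 281 + 5 = 286 draws guarantee 5 mint-F coins.

286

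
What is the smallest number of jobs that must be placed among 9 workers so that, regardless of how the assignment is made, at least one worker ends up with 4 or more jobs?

28

With 27 jobs one could put exactly 3 in each of the 9 workers, and no worker would reach 4.
By the pigeonhole principle, one more job must land in a worker that already has 3, giving it 4.
So 9 × 3 + 1 = 28 jobs are required.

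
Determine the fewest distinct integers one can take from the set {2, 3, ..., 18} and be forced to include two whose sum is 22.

11

Group the elements by complementary pair {x, 22−x}: {4,18}, {5,17}, {6,16}, …, giving 7 two-element pairs, the single value 11 (it cannot pair with itself since the integers are distinct), and 2 integers whose partner 22−x falls outside [2,18].
Treating each of those 10 groups as a pigeonhole, one can pick one integer per group — 10 integers — with no two summing to 22.
The 11th integer lands in an occupied pair, forcing a sum of 22.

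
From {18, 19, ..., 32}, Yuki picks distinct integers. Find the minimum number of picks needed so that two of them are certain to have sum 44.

12

A set avoiding the sum 44 can contain at most one of each pair {x, 44−x}, plus the 7 elements whose complement lies outside the range or equal to its own complement.
The integers 22, …, 32 (11 of them) are such a set: any two sum to at least 22+23 = 45 > 44.
By pigeonhole, any 12th integer completes one of the 4 pairs, so 12 choices force a sum of 44.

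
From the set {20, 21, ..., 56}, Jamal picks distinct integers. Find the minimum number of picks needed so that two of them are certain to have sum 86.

25

A set avoiding the sum 86 can contain at most one of each pair {x, 86−x}, plus the 11 elements whose complement lies outside the range or equal to its own complement.
The integers 20, …, 43 (24 of them) are such a set: any two sum to at least 20+21 = 41 and at most 42+43 = 85 < 86.
Any 25th integer completes one of the 13 pairs, so 25 choices force a sum of 86.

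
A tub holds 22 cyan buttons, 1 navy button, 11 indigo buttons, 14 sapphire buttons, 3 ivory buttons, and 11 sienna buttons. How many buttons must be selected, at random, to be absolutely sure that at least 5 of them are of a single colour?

21

Pigeonhole: put each drawn button into a box by colour. The largest draw with every box below 5 takes min(count, 4) from each colour; colours with fewer than 4 contribute all they have.
Σ min(cᵢ, 4) = 4 + 1 + 4 + 4 + 3 + 4 = 20.
Draw number 20 + 1 = 21 must push one box to 5.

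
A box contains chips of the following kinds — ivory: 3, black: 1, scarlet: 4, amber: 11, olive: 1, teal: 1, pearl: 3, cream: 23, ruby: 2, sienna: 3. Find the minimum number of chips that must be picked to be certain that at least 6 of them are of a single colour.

29

An adversary could hand out at most 5 chips per colour (8 colours run out sooner): 3 + 1 + 4 + 5 + 1 + 1 + 3 + 5 + 2 + 3 = 28 chips and still no colour has 6.
One more chip lands in a colour already at 5, so 29 draws are enough and 28 are not.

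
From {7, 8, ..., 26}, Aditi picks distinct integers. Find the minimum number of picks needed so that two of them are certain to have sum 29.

Two chosen integers sum to 29 exactly when both halves of some pair {x, 29−x} with 7 ≤ x ≤ 29−x ≤ 22 are chosen — 8 such pairs.
The remaining 4 elements (those with no distinct partner in range) can never complete a 29-sum, so the worst case takes all of them and one from each pair: 4 + 8 = 12.
The 13th integer has to be the second member of some pair, so 12 + 1 = 13.

13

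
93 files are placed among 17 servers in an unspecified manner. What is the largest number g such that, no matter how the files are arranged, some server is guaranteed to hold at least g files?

6

Pigeonhole: the 17 servers are the holes and the 93 files are the pigeons.
If every server held at most 5 files, the total would be at most 17 × 5 = 85, which is less than 93.
So some server holds at least ⌈93/17⌉ = 6 files.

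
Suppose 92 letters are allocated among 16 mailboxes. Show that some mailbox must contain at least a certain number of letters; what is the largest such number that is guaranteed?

By pigeonhole, the 16 mailboxes are the holes and the 92 letters are the pigeons.
If every mailbox held at most 5 letters, the total would be at most 16 × 5 = 80, which is less than 92.
So some mailbox holds at least ⌈92/16⌉ = 6 letters.

6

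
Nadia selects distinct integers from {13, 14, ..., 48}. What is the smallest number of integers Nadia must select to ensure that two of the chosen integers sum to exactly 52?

24

A set avoiding the sum 52 can contain at most one of each pair {x, 52−x}, plus the 10 elements whose complement lies outside the range or equal to its own complement.
The integers 26, …, 48 (23 of them) are such a set: any two sum to at least 26+27 = 53 > 52.
Any 24th integer completes one of the 13 pairs, so 24 choices force a sum of 52.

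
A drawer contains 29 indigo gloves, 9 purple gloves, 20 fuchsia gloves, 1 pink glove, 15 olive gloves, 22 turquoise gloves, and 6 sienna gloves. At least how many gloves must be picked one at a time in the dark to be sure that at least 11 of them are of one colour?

57

The 7 colours are the holes; the gloves drawn are the pigeons.
To avoid 11 of any one colour, the worst case takes at most 10 of each colour, or every glove of a colour that has fewer than 10.
That gives 10 + 9 + 10 + 1 + 10 + 10 + 6 = 56 gloves with no colour reaching 11.
The next glove forces some colour to 11, so 56 + 1 = 57.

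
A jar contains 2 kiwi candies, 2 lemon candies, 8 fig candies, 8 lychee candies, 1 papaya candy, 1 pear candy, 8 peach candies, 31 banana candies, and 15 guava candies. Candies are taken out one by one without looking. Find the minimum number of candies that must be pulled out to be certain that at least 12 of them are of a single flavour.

53

The 9 flavours are the holes; the candies drawn are the pigeons.
To avoid 12 of any one flavour, the worst case takes at most 11 of each flavour, or every candy of a flavour that has fewer than 11.
That gives 2 + 2 + 8 + 8 + 1 + 1 + 8 + 11 + 11 = 52 candies with no flavour reaching 12.
The next candy forces some flavour to 12, so 52 + 1 = 53.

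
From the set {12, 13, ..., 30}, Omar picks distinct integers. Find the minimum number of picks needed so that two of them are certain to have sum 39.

12

Two chosen integers sum to 39 exactly when both halves of some pair {x, 39−x} with 12 ≤ x ≤ 39−x ≤ 27 are chosen — 8 such pairs.
The remaining 3 elements (those with no distinct partner in range) can never complete a 39-sum, so the worst case takes all of them and one from each pair: 3 + 8 = 11.
The 12th integer has to be the second member of some pair, so 11 + 1 = 12.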